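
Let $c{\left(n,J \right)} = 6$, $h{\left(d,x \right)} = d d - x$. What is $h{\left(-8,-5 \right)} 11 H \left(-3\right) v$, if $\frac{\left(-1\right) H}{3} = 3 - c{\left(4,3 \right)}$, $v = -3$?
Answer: $61479$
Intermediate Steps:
$h{\left(d,x \right)} = d^{2} - x$
$H = 9$ ($H = - 3 \left(3 - 6\right) = \left(-3\right) \left(-3\right) = 9$)
$h{\left(-8,-5 \right)} 11 H \left(-3\right) v = \left(\left(-8\right)^{2} - -5\right) 11 \cdot 9 \left(-3\right) \left(-3\right) = \left(64 + 5\right) 11 \left(\left(-27\right) \left(-3\right)\right) = 69 \cdot 11 \cdot 81 = 759 \cdot 81 = 61479$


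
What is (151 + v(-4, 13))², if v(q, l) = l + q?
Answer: 25600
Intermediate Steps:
(151 + v(-4, 13))² = (151 + (13 - 4))² = (151 + 9)² = 160² = 25600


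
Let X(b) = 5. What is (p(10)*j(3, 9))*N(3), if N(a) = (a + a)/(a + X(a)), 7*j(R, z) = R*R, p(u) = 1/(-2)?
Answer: -27/56 ≈ -0.48214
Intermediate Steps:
p(u) = -½
j(R, z) = R²/7 (j(R, z) = (R*R)/7 = R²/7)
N(a) = 2*a/(5 + a) (N(a) = (a + a)/(a + 5) = (2*a)/(5 + a) = 2*a/(5 + a))
(p(10)*j(3, 9))*N(3) = (-3²/14)*(2*3/(5 + 3)) = (-9/14)*(2*3/8) = (-½*9/7)*(2*3*(⅛)) = -9/14*¾ = -27/56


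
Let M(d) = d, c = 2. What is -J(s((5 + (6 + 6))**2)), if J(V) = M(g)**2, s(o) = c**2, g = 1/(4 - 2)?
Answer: -1/4 ≈ -0.25000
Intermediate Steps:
g = 1/2 ≈ 0.50000
s(o) = 4 (s(o) = 2**2 = 4)
J(V) = 1/4 (J(V) = (1/2)**2 = 1/4)
-J(s((5 + (6 + 6))**2)) = -1*1/4 = -1/4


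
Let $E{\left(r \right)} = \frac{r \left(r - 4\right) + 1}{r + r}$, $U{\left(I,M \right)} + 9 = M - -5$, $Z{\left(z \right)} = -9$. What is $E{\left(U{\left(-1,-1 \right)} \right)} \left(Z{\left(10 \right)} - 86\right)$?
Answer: $437$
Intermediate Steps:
$U{\left(I,M \right)} = -4 + M$ ($U{\left(I,M \right)} = -9 + \left(M - -5\right) = -9 + \left(M + 5\right) = -9 + \left(5 + M\right) = -4 + M$)
$E{\left(r \right)} = \frac{1 + r \left(-4 + r\right)}{2 r}$ ($E{\left(r \right)} = \frac{r \left(-4 + r\right) + 1}{2 r} = \left(1 + r \left(-4 + r\right)\right) \frac{1}{2 r} = \frac{1 + r \left(-4 + r\right)}{2 r}$)
$E{\left(U{\left(-1,-1 \right)} \right)} \left(Z{\left(10 \right)} - 86\right) = \frac{1 + \left(-4 - 1\right) \left(-4 - 5\right)}{2 \left(-4 - 1\right)} \left(-9 - 86\right) = \frac{1 - 5 \left(-4 - 5\right)}{2 \left(-5\right)} \left(-95\right) = \frac{1}{2} \left(- \frac{1}{5}\right) \left(1 - -45\right) \left(-95\right) = \frac{1}{2} \left(- \frac{1}{5}\right) \left(1 + 45\right) \left(-95\right) = \frac{1}{2} \left(- \frac{1}{5}\right) 46 \left(-95\right) = \left(- \frac{23}{5}\right) \left(-95\right) = 437$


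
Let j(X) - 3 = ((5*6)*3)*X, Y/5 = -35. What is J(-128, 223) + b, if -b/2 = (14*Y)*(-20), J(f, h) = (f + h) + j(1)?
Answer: -97812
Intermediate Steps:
Y = -175 (Y = 5*(-35) = -175)
j(X) = 3 + 90*X (j(X) = 3 + ((5*6)*3)*X = 3 + (30*3)*X = 3 + 90*X)
J(f, h) = 93 + f + h (J(f, h) = (f + h) + (3 + 90*1) = (f + h) + (3 + 90) = (f + h) + 93 = 93 + f + h)
b = -98000 (b = -2*14*(-175)*(-20) = -(-4900)*(-20) = -2*49000 = -98000)
J(-128, 223) + b = (93 - 128 + 223) - 98000 = 188 - 98000 = -97812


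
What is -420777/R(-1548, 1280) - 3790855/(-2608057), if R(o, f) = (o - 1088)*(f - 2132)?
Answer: 2472121566757/1952454063568 ≈ 1.2662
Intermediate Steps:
R(o, f) = (-2132 + f)*(-1088 + o) (R(o, f) = (-1088 + o)*(-2132 + f) = (-2132 + f)*(-1088 + o))
-420777/R(-1548, 1280) - 3790855/(-2608057) = -420777/(2319616 - 2132*(-1548) - 1088*1280 + 1280*(-1548)) - 3790855/(-2608057) = -420777/(2319616 + 3300336 - 1392640 - 1981440) - 3790855*(-1/2608057) = -420777/2245872 + 3790855/2608057 = -420777*1/2245872 + 3790855/2608057 = -140259/748624 + 3790855/2608057 = 2472121566757/1952454063568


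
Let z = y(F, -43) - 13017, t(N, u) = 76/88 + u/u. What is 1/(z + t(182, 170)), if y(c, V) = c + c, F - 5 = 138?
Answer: -22/280041 ≈ -7.8560e-5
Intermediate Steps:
F = 143 (F = 5 + 138 = 143)
t(N, u) = 41/22 (t(N, u) = 76*(1/88) + 1 = 19/22 + 1 = 41/22)
y(c, V) = 2*c
z = -12731 (z = 2*143 - 13017 = 286 - 13017 = -12731)
1/(z + t(182, 170)) = 1/(-12731 + 41/22) = 1/(-280041/22) = -22/280041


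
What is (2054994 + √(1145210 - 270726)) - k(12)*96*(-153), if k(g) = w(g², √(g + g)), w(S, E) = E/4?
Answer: 2054994 + 2*√218621 + 7344*√6 ≈ 2.0739e+6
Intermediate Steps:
w(S, E) = E/4 (w(S, E) = E*(¼) = E/4)
k(g) = √2*√g/4 (k(g) = √(g + g)/4 = √(2*g)/4 = (√2*√g)/4 = √2*√g/4)
(2054994 + √(1145210 - 270726)) - k(12)*96*(-153) = (2054994 + √(1145210 - 270726)) - (√2*√12/4)*96*(-153) = (2054994 + √874484) - (√2*(2*√3)/4)*96*(-153) = (2054994 + 2*√218621) - (√6/2)*96*(-153) = (2054994 + 2*√218621) - 48*√6*(-153) = (2054994 + 2*√218621) - (-7344)*√6 = (2054994 + 2*√218621) + 7344*√6 = 2054994 + 2*√218621 + 7344*√6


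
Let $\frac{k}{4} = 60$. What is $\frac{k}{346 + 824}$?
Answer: $\frac{8}{39} \approx 0.20513$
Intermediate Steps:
$k = 240$ ($k = 4 \cdot 60 = 240$)
$\frac{k}{346 + 824} = \frac{240}{346 + 824} = \frac{240}{1170} = 240 \cdot \frac{1}{1170} = \frac{8}{39}$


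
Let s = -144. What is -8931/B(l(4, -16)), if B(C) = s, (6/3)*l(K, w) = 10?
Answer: 2977/48 ≈ 62.021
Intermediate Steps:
l(K, w) = 5 (l(K, w) = (1/2)*10 = 5)
B(C) = -144
-8931/B(l(4, -16)) = -8931/(-144) = -8931*(-1/144) = 2977/48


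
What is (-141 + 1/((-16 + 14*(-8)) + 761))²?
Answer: 7965919504/400689 ≈ 19881.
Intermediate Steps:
(-141 + 1/((-16 + 14*(-8)) + 761))² = (-141 + 1/((-16 - 112) + 761))² = (-141 + 1/(-128 + 761))² = (-141 + 1/633)² = (-89252/633)² = 7965919504/400689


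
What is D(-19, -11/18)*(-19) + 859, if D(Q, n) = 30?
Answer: 289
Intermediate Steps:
D(-19, -11/18)*(-19) + 859 = 30*(-19) + 859 = -570 + 859 = 289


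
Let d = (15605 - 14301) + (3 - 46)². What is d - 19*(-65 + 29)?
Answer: 3837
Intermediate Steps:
d = 3153 (d = 1304 + (-43)² = 1304 + 1849 = 3153)
d - 19*(-65 + 29) = 3153 - 19*(-65 + 29) = 3153 - 19*(-36) = 3153 + 684 = 3837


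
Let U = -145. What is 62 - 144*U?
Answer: 20942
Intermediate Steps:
62 - 144*U = 62 - 144*(-145) = 62 + 20880 = 20942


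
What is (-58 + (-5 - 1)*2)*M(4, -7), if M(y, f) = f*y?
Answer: 1960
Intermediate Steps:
(-58 + (-5 - 1)*2)*M(4, -7) = (-58 + (-5 - 1)*2)*(-7*4) = (-58 - 6*2)*(-28) = (-58 - 12)*(-28) = -70*(-28) = 1960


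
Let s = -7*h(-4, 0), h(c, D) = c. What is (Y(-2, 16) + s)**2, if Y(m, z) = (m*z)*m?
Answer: 8464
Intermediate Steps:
Y(m, z) = z*m**2
s = 28 (s = -7*(-4) = 28)
(Y(-2, 16) + s)**2 = (16*(-2)**2 + 28)**2 = (16*4 + 28)**2 = (64 + 28)**2 = 92**2 = 8464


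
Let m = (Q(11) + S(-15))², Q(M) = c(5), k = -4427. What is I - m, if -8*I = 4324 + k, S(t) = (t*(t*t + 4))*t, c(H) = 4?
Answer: -21241902625/8 ≈ -2.6552e+9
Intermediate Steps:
Q(M) = 4
S(t) = t²*(4 + t²) (S(t) = (t*(t² + 4))*t = (t*(4 + t²))*t = t²*(4 + t²))
I = 103/8 (I = -(4324 - 4427)/8 = -⅛*(-103) = 103/8 ≈ 12.875)
m = 2655237841 (m = (4 + (-15)²*(4 + (-15)²))² = (4 + 225*(4 + 225))² = (4 + 225*229)² = (4 + 51525)² = 51529² = 2655237841)
I - m = 103/8 - 1*2655237841 = 103/8 - 2655237841 = -21241902625/8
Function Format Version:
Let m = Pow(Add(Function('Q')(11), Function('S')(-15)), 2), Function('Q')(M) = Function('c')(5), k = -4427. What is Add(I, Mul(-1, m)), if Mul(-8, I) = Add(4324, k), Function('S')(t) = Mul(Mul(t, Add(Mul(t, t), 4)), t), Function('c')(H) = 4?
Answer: Rational(-21241902625, 8) ≈ -2.6552e+9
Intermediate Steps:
Function('Q')(M) = 4
Function('S')(t) = Mul(Pow(t, 2), Add(4, Pow(t, 2))) (Function('S')(t) = Mul(Mul(t, Add(Pow(t, 2), 4)), t) = Mul(Mul(t, Add(4, Pow(t, 2))), t) = Mul(Pow(t, 2), Add(4, Pow(t, 2))))
I = Rational(103, 8) (I = Mul(Rational(-1, 8), Add(4324, -4427)) = Mul(Rational(-1, 8), -103) = Rational(103, 8) ≈ 12.875)
m = 2655237841 (m = Pow(Add(4, Mul(Pow(-15, 2), Add(4, Pow(-15, 2)))), 2) = Pow(Add(4, Mul(225, Add(4, 225))), 2) = Pow(Add(4, Mul(225, 229)), 2) = Pow(Add(4, 51525), 2) = Pow(51529, 2) = 2655237841)
Add(I, Mul(-1, m)) = Add(Rational(103, 8), Mul(-1, 2655237841)) = Add(Rational(103, 8), -2655237841) = Rational(-21241902625, 8)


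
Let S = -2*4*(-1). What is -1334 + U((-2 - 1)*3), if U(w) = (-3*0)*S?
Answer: -1334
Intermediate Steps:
S = 8 (S = -8*(-1) = 8)
U(w) = 0 (U(w) = -3*0*8 = 0*8 = 0)
-1334 + U((-2 - 1)*3) = -1334 + 0 = -1334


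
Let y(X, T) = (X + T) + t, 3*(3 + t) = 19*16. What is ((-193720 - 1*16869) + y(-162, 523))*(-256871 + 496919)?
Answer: -50441206224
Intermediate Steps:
t = 295/3 (t = -3 + (19*16)/3 = -3 + (⅓)*304 = -3 + 304/3 = 295/3 ≈ 98.333)
y(X, T) = 295/3 + T + X (y(X, T) = (X + T) + 295/3 = (T + X) + 295/3 = 295/3 + T + X)
((-193720 - 1*16869) + y(-162, 523))*(-256871 + 496919) = ((-193720 - 1*16869) + (295/3 + 523 - 162))*(-256871 + 496919) = ((-193720 - 16869) + 1378/3)*240048 = (-210589 + 1378/3)*240048 = -630389/3*240048 = -50441206224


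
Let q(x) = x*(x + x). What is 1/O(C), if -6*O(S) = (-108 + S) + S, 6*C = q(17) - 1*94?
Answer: -9/80 ≈ -0.11250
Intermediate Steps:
q(x) = 2*x² (q(x) = x*(2*x) = 2*x²)
C = 242/3 (C = (2*17² - 1*94)/6 = (2*289 - 94)/6 = (578 - 94)/6 = (⅙)*484 = 242/3 ≈ 80.667)
O(S) = 18 - S/3 (O(S) = -((-108 + S) + S)/6 = -(-108 + 2*S)/6 = 18 - S/3)
1/O(C) = 1/(18 - ⅓*242/3) = 1/(18 - 242/9) = 1/(-80/9) = -9/80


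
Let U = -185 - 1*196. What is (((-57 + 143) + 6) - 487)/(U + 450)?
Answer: -395/69 ≈ -5.7246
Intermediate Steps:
U = -381 (U = -185 - 196 = -381)
(((-57 + 143) + 6) - 487)/(U + 450) = (((-57 + 143) + 6) - 487)/(-381 + 450) = ((86 + 6) - 487)/69 = (92 - 487)*(1/69) = -395*1/69 = -395/69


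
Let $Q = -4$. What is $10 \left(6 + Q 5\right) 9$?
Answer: $-1260$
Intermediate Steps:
$10 \left(6 + Q 5\right) 9 = 10 \left(6 - 20\right) 9 = 10 \left(-14\right) 9 = \left(-140\right) 9 = -1260$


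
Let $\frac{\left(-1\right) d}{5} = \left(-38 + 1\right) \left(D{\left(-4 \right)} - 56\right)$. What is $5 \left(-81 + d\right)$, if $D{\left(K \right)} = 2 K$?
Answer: $-59605$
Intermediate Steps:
$d = -11840$ ($d = - 5 \left(-38 + 1\right) \left(2 \left(-4\right) - 56\right) = - 5 \left(- 37 \left(-8 - 56\right)\right) = - 5 \left(\left(-37\right) \left(-64\right)\right) = \left(-5\right) 2368 = -11840$)
$5 \left(-81 + d\right) = 5 \left(-81 - 11840\right) = 5 \left(-11921\right) = -59605$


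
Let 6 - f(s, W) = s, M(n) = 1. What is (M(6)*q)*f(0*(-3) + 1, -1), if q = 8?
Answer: 40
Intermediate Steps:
f(s, W) = 6 - s
(M(6)*q)*f(0*(-3) + 1, -1) = (1*8)*(6 - (0*(-3) + 1)) = 8*(6 - (0 + 1)) = 8*(6 - 1*1) = 8*(6 - 1) = 8*5 = 40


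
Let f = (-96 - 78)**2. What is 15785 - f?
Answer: -14491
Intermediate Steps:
f = 30276 (f = (-174)**2 = 30276)
15785 - f = 15785 - 1*30276 = 15785 - 30276 = -14491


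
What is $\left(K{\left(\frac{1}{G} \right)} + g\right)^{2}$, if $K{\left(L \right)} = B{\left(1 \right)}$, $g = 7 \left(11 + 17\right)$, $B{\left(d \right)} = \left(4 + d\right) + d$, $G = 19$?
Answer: $40804$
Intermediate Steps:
$B{\left(d \right)} = 4 + 2 d$
$g = 196$ ($g = 7 \cdot 28 = 196$)
$K{\left(L \right)} = 6$ ($K{\left(L \right)} = 4 + 2 \cdot 1 = 4 + 2 = 6$)
$\left(K{\left(\frac{1}{G} \right)} + g\right)^{2} = \left(6 + 196\right)^{2} = 202^{2} = 40804$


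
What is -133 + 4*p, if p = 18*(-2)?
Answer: -277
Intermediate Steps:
p = -36
-133 + 4*p = -133 + 4*(-36) = -133 - 144 = -277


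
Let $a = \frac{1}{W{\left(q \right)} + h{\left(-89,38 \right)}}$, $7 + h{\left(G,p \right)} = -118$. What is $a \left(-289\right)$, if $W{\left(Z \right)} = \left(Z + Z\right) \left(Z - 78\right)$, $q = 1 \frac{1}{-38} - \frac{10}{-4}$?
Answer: $\frac{104329}{180015} \approx 0.57956$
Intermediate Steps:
$q = \frac{47}{19}$ ($q = 1 \left(- \frac{1}{38}\right) - - \frac{5}{2} = - \frac{1}{38} + \frac{5}{2} = \frac{47}{19} \approx 2.4737$)
$h{\left(G,p \right)} = -125$ ($h{\left(G,p \right)} = -7 - 118 = -125$)
$W{\left(Z \right)} = 2 Z \left(-78 + Z\right)$
$a = - \frac{361}{180015}$ ($a = \frac{1}{2 \cdot \frac{47}{19} \left(-78 + \frac{47}{19}\right) - 125} = \frac{1}{2 \cdot \frac{47}{19} \left(- \frac{1435}{19}\right) - 125} = \frac{1}{- \frac{134890}{361} - 125} = \frac{1}{- \frac{180015}{361}} = - \frac{361}{180015} \approx -0.0020054$)
$a \left(-289\right) = \left(- \frac{361}{180015}\right) \left(-289\right) = \frac{104329}{180015}$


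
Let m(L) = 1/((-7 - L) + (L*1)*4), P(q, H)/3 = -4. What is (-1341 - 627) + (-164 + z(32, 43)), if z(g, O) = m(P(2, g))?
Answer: -91677/43 ≈ -2132.0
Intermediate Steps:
P(q, H) = -12 (P(q, H) = 3*(-4) = -12)
m(L) = 1/(-7 + 3*L) (m(L) = 1/((-7 - L) + L*4) = 1/((-7 - L) + 4*L) = 1/(-7 + 3*L))
z(g, O) = -1/43 (z(g, O) = 1/(-7 + 3*(-12)) = 1/(-7 - 36) = 1/(-43) = -1/43)
(-1341 - 627) + (-164 + z(32, 43)) = (-1341 - 627) + (-164 - 1/43) = -1968 - 7053/43 = -91677/43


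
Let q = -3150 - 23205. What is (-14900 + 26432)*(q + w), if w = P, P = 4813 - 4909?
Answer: -305032932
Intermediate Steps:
q = -26355
P = -96
w = -96
(-14900 + 26432)*(q + w) = (-14900 + 26432)*(-26355 - 96) = 11532*(-26451) = -305032932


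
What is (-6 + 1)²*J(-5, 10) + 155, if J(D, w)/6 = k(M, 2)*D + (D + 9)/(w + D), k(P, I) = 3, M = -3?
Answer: -1975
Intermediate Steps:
J(D, w) = 18*D + 6*(9 + D)/(D + w) (J(D, w) = 6*(3*D + (D + 9)/(w + D)) = 6*(3*D + (9 + D)/(D + w)) = 18*D + 6*(9 + D)/(D + w))
(-6 + 1)²*J(-5, 10) + 155 = (-6 + 1)²*(6*(9 - 5 + 3*(-5)² + 3*(-5)*10)/(-5 + 10)) + 155 = (-5)²*(6*(9 - 5 + 3*25 - 150)/5) + 155 = 25*(6*(⅕)*(9 - 5 + 75 - 150)) + 155 = 25*(6*(⅕)*(-71)) + 155 = 25*(-426/5) + 155 = -2130 + 155 = -1975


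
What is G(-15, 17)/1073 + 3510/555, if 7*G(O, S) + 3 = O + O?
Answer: 47469/7511 ≈ 6.3199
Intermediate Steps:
G(O, S) = -3/7 + 2*O/7 (G(O, S) = -3/7 + (O + O)/7 = -3/7 + (2*O)/7 = -3/7 + 2*O/7)
G(-15, 17)/1073 + 3510/555 = (-3/7 + (2/7)*(-15))/1073 + 3510/555 = (-3/7 - 30/7)*(1/1073) + 3510*(1/555) = -33/7*1/1073 + 234/37 = -33/7511 + 234/37 = 47469/7511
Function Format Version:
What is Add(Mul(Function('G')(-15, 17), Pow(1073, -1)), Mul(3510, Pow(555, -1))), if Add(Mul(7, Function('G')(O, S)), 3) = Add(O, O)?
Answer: Rational(47469, 7511) ≈ 6.3199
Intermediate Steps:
Function('G')(O, S) = Add(Rational(-3, 7), Mul(Rational(2, 7), O)) (Function('G')(O, S) = Add(Rational(-3, 7), Mul(Rational(1, 7), Add(O, O))) = Add(Rational(-3, 7), Mul(Rational(1, 7), Mul(2, O))) = Add(Rational(-3, 7), Mul(Rational(2, 7), O)))
Add(Mul(Function('G')(-15, 17), Pow(1073, -1)), Mul(3510, Pow(555, -1))) = Add(Mul(Add(Rational(-3, 7), Mul(Rational(2, 7), -15)), Pow(1073, -1)), Mul(3510, Pow(555, -1))) = Add(Mul(Add(Rational(-3, 7), Rational(-30, 7)), Rational(1, 1073)), Mul(3510, Rational(1, 555))) = Add(Mul(Rational(-33, 7), Rational(1, 1073)), Rational(234, 37)) = Add(Rational(-33, 7511), Rational(234, 37)) = Rational(47469, 7511)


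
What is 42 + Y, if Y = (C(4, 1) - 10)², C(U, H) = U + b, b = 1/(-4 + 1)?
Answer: 739/9 ≈ 82.111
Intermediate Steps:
b = -⅓ (b = 1/(-3) = -⅓ ≈ -0.33333)
C(U, H) = -⅓ + U (C(U, H) = U - ⅓ = -⅓ + U)
Y = 361/9 (Y = ((-⅓ + 4) - 10)² = (11/3 - 10)² = (-19/3)² = 361/9 ≈ 40.111)
42 + Y = 42 + 361/9 = 739/9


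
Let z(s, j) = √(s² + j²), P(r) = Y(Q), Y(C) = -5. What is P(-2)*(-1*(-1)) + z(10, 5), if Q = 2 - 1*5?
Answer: -5 + 5*√5 ≈ 6.1803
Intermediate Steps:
Q = -3 (Q = 2 - 5 = -3)
P(r) = -5
z(s, j) = √(j² + s²)
P(-2)*(-1*(-1)) + z(10, 5) = -(-5)*(-1) + √(5² + 10²) = -5*1 + √(25 + 100) = -5 + √125 = -5 + 5*√5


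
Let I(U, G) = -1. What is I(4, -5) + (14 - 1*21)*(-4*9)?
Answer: 251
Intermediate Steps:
I(4, -5) + (14 - 1*21)*(-4*9) = -1 + (14 - 1*21)*(-4*9) = -1 + (14 - 21)*(-36) = -1 - 7*(-36) = -1 + 252 = 251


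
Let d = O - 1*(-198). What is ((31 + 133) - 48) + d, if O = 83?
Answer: 397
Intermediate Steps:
d = 281 (d = 83 - 1*(-198) = 83 + 198 = 281)
((31 + 133) - 48) + d = ((31 + 133) - 48) + 281 = (164 - 48) + 281 = 116 + 281 = 397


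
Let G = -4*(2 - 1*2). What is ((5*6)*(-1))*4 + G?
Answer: -120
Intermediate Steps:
G = 0 (G = -4*(2 - 2) = -4*0 = 0)
((5*6)*(-1))*4 + G = ((5*6)*(-1))*4 + 0 = (30*(-1))*4 + 0 = -30*4 + 0 = -120 + 0 = -120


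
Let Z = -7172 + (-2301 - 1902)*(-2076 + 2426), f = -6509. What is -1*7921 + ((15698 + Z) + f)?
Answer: -1476954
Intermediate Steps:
Z = -1478222 (Z = -7172 - 4203*350 = -7172 - 1471050 = -1478222)
-1*7921 + ((15698 + Z) + f) = -1*7921 + ((15698 - 1478222) - 6509) = -7921 + (-1462524 - 6509) = -7921 - 1469033 = -1476954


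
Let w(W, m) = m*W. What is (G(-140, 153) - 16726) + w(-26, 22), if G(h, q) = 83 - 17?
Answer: -17232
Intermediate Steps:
w(W, m) = W*m
G(h, q) = 66
(G(-140, 153) - 16726) + w(-26, 22) = (66 - 16726) - 26*22 = -16660 - 572 = -17232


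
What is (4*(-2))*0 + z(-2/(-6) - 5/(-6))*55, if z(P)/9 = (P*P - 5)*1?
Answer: -7205/4 ≈ -1801.3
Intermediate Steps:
z(P) = -45 + 9*P² (z(P) = 9*((P*P - 5)*1) = 9*((P² - 5)*1) = 9*((-5 + P²)*1) = 9*(-5 + P²) = -45 + 9*P²)
(4*(-2))*0 + z(-2/(-6) - 5/(-6))*55 = (4*(-2))*0 + (-45 + 9*(-2/(-6) - 5/(-6))²)*55 = -8*0 + (-45 + 9*(-2*(-⅙) - 5*(-⅙))²)*55 = 0 + (-45 + 9*(⅓ + ⅚)²)*55 = 0 + (-45 + 9*(7/6)²)*55 = 0 + (-45 + 9*(49/36))*55 = 0 + (-45 + 49/4)*55 = 0 - 131/4*55 = 0 - 7205/4 = -7205/4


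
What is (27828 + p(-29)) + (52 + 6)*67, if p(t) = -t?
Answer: 31743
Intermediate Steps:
(27828 + p(-29)) + (52 + 6)*67 = (27828 - 1*(-29)) + (52 + 6)*67 = (27828 + 29) + 58*67 = 27857 + 3886 = 31743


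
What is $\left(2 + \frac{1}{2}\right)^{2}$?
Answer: $\frac{25}{4} \approx 6.25$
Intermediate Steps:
$\left(2 + \frac{1}{2}\right)^{2} = \left(\frac{5}{2}\right)^{2} = \frac{25}{4}$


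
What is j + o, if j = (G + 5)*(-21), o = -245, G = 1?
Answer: -371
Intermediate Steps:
j = -126 (j = (1 + 5)*(-21) = 6*(-21) = -126)
j + o = -126 - 245 = -371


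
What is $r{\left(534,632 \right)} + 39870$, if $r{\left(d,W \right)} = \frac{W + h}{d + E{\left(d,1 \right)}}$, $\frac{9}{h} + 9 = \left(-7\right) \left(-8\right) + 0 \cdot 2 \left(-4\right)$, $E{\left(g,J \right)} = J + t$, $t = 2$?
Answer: $\frac{1006308643}{25239} \approx 39871.0$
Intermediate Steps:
$E{\left(g,J \right)} = 2 + J$ ($E{\left(g,J \right)} = J + 2 = 2 + J$)
$h = \frac{9}{47}$ ($h = \frac{9}{-9 + \left(\left(-7\right) \left(-8\right) + 0 \cdot 2 \left(-4\right)\right)} = \frac{9}{-9 + \left(56 + 0 \left(-4\right)\right)} = \frac{9}{-9 + \left(56 + 0\right)} = \frac{9}{-9 + 56} = \frac{9}{47} \approx 0.19149$)
$r{\left(d,W \right)} = \frac{\frac{9}{47} + W}{3 + d}$ ($r{\left(d,W \right)} = \frac{W + \frac{9}{47}}{d + \left(2 + 1\right)} = \frac{\frac{9}{47} + W}{d + 3} = \frac{\frac{9}{47} + W}{3 + d}$)
$r{\left(534,632 \right)} + 39870 = \frac{\frac{9}{47} + 632}{3 + 534} + 39870 = \frac{1}{537} \cdot \frac{29713}{47} + 39870 = \frac{29713}{25239} + 39870 = \frac{1006308643}{25239}$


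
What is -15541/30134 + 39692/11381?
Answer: 2823287/950014 ≈ 2.9718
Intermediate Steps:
-15541/30134 + 39692/11381 = 2823287/950014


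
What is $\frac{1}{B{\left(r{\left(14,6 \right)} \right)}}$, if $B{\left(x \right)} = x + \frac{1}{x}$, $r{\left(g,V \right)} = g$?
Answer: $\frac{14}{197} \approx 0.071066$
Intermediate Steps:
$\frac{1}{B{\left(r{\left(14,6 \right)} \right)}} = \frac{1}{14 + \frac{1}{14}} = \frac{1}{\frac{197}{14}} = \frac{14}{197}$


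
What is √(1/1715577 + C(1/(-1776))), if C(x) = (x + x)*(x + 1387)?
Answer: I*√1611116705311106254/1015621584 ≈ 1.2498*I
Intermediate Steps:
C(x) = 2*x*(1387 + x) (C(x) = (2*x)*(1387 + x) = 2*x*(1387 + x))
√(1/1715577 + C(1/(-1776))) = √(1/1715577 + 2*(1387 + 1/(-1776))/(-1776)) = √(1/1715577 + 2*(-1/1776)*(1387 - 1/1776)) = √(1/1715577 + 2*(-1/1776)*(2463311/1776)) = √(1/1715577 - 2463311/1577088) = √(-1408666039453/901871966592) = I*√1611116705311106254/1015621584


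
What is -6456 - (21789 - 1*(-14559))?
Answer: -42804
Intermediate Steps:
-6456 - (21789 - 1*(-14559)) = -6456 - (21789 + 14559) = -6456 - 1*36348 = -6456 - 36348 = -42804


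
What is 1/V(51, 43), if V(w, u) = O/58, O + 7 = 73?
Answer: 29/33 ≈ 0.87879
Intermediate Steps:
O = 66 (O = -7 + 73 = 66)
V(w, u) = 33/29 (V(w, u) = 66/58 = 66*(1/58) = 33/29)
1/V(51, 43) = 1/(33/29) = 29/33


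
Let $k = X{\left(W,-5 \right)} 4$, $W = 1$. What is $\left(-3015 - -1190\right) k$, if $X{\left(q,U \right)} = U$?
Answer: $36500$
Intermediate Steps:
$k = -20$ ($k = \left(-5\right) 4 = -20$)
$\left(-3015 - -1190\right) k = \left(-3015 - -1190\right) \left(-20\right) = \left(-3015 + 1190\right) \left(-20\right) = \left(-1825\right) \left(-20\right) = 36500$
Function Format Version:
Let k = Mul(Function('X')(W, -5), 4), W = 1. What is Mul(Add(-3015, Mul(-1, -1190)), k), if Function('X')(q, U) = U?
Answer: 36500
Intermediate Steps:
k = -20 (k = Mul(-5, 4) = -20)
Mul(Add(-3015, Mul(-1, -1190)), k) = Mul(Add(-3015, Mul(-1, -1190)), -20) = Mul(Add(-3015, 1190), -20) = Mul(-1825, -20) = 36500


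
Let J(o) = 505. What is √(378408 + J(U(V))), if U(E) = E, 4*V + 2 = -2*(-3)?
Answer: √378913 ≈ 615.56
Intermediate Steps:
V = 1 (V = -½ + (-2*(-3))/4 = -½ + (¼)*6 = -½ + 3/2 = 1)
√(378408 + J(U(V))) = √(378408 + 505) = √378913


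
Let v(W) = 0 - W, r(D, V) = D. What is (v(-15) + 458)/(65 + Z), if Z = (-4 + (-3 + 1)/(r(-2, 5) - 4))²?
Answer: 4257/706 ≈ 6.0297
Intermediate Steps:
v(W) = -W
Z = 121/9 (Z = (-4 + (-3 + 1)/(-2 - 4))² = (-4 - 2/(-6))² = (-4 - 2*(-⅙))² = (-4 + ⅓)² = (-11/3)² = 121/9 ≈ 13.444)
(v(-15) + 458)/(65 + Z) = (-1*(-15) + 458)/(65 + 121/9) = (15 + 458)/(706/9) = 473*(9/706) = 4257/706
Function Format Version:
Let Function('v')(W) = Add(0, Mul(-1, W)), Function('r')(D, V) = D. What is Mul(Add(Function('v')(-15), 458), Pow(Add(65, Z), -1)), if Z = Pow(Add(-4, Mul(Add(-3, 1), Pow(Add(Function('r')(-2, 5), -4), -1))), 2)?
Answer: Rational(4257, 706) ≈ 6.0297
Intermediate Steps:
Function('v')(W) = Mul(-1, W)
Z = Rational(121, 9) (Z = Pow(Add(-4, Mul(Add(-3, 1), Pow(Add(-2, -4), -1))), 2) = Pow(Add(-4, Mul(-2, Pow(-6, -1))), 2) = Pow(Add(-4, Mul(-2, Rational(-1, 6))), 2) = Pow(Add(-4, Rational(1, 3)), 2) = Pow(Rational(-11, 3), 2) = Rational(121, 9) ≈ 13.444)
Mul(Add(Function('v')(-15), 458), Pow(Add(65, Z), -1)) = Mul(Add(Mul(-1, -15), 458), Pow(Add(65, Rational(121, 9)), -1)) = Mul(Add(15, 458), Pow(Rational(706, 9), -1)) = Mul(473, Rational(9, 706)) = Rational(4257, 706)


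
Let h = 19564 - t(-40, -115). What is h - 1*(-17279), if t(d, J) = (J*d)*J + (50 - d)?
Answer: 565753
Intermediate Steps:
t(d, J) = 50 - d + d*J² (t(d, J) = d*J² + (50 - d) = 50 - d + d*J²)
h = 548474 (h = 19564 - (50 - 1*(-40) - 40*(-115)²) = 19564 - (50 + 40 - 40*13225) = 19564 - (50 + 40 - 529000) = 19564 - 1*(-528910) = 19564 + 528910 = 548474)
h - 1*(-17279) = 548474 - 1*(-17279) = 548474 + 17279 = 565753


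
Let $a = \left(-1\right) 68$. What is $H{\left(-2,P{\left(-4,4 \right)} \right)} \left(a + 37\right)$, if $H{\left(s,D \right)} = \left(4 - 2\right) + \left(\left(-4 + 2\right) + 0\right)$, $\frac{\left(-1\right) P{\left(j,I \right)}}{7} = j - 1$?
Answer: $0$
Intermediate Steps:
$P{\left(j,I \right)} = 7 - 7 j$ ($P{\left(j,I \right)} = - 7 \left(j - 1\right) = - 7 \left(-1 + j\right) = 7 - 7 j$)
$a = -68$
$H{\left(s,D \right)} = 0$ ($H{\left(s,D \right)} = 2 + \left(-2 + 0\right) = 2 - 2 = 0$)
$H{\left(-2,P{\left(-4,4 \right)} \right)} \left(a + 37\right) = 0 \left(-68 + 37\right) = 0 \left(-31\right) = 0$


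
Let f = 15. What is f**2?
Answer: 225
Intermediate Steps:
f**2 = 15**2 = 225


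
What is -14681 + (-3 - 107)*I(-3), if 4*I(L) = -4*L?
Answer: -15011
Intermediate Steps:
I(L) = -L (I(L) = (-4*L)/4 = -L)
-14681 + (-3 - 107)*I(-3) = -14681 + (-3 - 107)*(-1*(-3)) = -14681 - 110*3 = -14681 - 330 = -15011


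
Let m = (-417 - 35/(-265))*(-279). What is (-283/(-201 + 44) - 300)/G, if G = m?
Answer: -2481301/967783482 ≈ -0.0025639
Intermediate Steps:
m = 6164226/53 (m = (-417 - 35*(-1/265))*(-279) = (-417 + 7/53)*(-279) = -22094/53*(-279) = 6164226/53 ≈ 1.1631e+5)
G = 6164226/53 ≈ 1.1631e+5
(-283/(-201 + 44) - 300)/G = (-283/(-201 + 44) - 300)/(6164226/53) = (-283/(-157) - 300)*(53/6164226) = (-283*(-1/157) - 300)*(53/6164226) = (283/157 - 300)*(53/6164226) = -46817/157*53/6164226 = -2481301/967783482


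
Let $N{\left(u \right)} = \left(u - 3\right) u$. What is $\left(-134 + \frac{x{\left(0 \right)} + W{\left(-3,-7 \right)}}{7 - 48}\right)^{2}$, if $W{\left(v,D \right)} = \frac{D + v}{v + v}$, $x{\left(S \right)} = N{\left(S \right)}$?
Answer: $\frac{271821169}{15129} \approx 17967.0$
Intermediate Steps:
$N{\left(u \right)} = u \left(-3 + u\right)$ ($N{\left(u \right)} = \left(-3 + u\right) u = u \left(-3 + u\right)$)
$x{\left(S \right)} = S \left(-3 + S\right)$
$W{\left(v,D \right)} = \frac{D + v}{2 v}$
$\left(-134 + \frac{x{\left(0 \right)} + W{\left(-3,-7 \right)}}{7 - 48}\right)^{2} = \left(-134 + \frac{0 \left(-3 + 0\right) + \frac{-7 - 3}{2 \left(-3\right)}}{7 - 48}\right)^{2} = \left(-134 + \frac{0 \left(-3\right) + \frac{1}{2} \left(- \frac{1}{3}\right) \left(-10\right)}{-41}\right)^{2} = \left(-134 + \left(0 + \frac{5}{3}\right) \left(- \frac{1}{41}\right)\right)^{2} = \left(-134 + \frac{5}{3} \left(- \frac{1}{41}\right)\right)^{2} = \left(-134 - \frac{5}{123}\right)^{2} = \left(- \frac{16487}{123}\right)^{2} = \frac{271821169}{15129}$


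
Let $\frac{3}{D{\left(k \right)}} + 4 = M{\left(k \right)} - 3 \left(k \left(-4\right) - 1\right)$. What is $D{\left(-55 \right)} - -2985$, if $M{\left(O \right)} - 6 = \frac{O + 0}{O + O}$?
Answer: $\frac{3907359}{1309} \approx 2985.0$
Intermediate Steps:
$M{\left(O \right)} = \frac{13}{2}$ ($M{\left(O \right)} = 6 + \frac{O + 0}{O + O} = 6 + \frac{O}{2 O} = 6 + O \frac{1}{2 O} = 6 + \frac{1}{2} = \frac{13}{2}$)
$D{\left(k \right)} = \frac{3}{\frac{11}{2} + 12 k}$ ($D{\left(k \right)} = \frac{3}{-4 - \left(- \frac{13}{2} + 3 \left(k \left(-4\right) - 1\right)\right)} = \frac{3}{-4 - \left(- \frac{13}{2} + 3 \left(- 4 k - 1\right)\right)} = \frac{3}{-4 - \left(- \frac{13}{2} + 3 \left(-1 - 4 k\right)\right)} = \frac{3}{-4 + \left(\frac{13}{2} + \left(3 + 12 k\right)\right)} = \frac{3}{-4 + \left(\frac{19}{2} + 12 k\right)} = \frac{3}{\frac{11}{2} + 12 k}$)
$D{\left(-55 \right)} - -2985 = \frac{6}{11 + 24 \left(-55\right)} - -2985 = \frac{6}{11 - 1320} + 2985 = \frac{6}{-1309} + 2985 = 6 \left(- \frac{1}{1309}\right) + 2985 = - \frac{6}{1309} + 2985 = \frac{3907359}{1309}$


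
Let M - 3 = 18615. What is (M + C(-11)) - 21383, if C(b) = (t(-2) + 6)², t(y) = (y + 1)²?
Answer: -2716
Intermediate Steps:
t(y) = (1 + y)²
M = 18618 (M = 3 + 18615 = 18618)
C(b) = 49 (C(b) = ((1 - 2)² + 6)² = ((-1)² + 6)² = (1 + 6)² = 7² = 49)
(M + C(-11)) - 21383 = (18618 + 49) - 21383 = 18667 - 21383 = -2716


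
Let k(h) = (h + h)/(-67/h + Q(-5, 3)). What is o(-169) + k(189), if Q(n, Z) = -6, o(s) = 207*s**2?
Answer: 7100393085/1201 ≈ 5.9121e+6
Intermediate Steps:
k(h) = 2*h/(-6 - 67/h) (k(h) = (h + h)/(-67/h - 6) = (2*h)/(-6 - 67/h) = 2*h/(-6 - 67/h))
o(-169) + k(189) = 207*(-169)**2 + 2*189**2/(-67 - 6*189) = 207*28561 + 2*35721/(-67 - 1134) = 5912127 + 2*35721/(-1201) = 5912127 + 2*35721*(-1/1201) = 5912127 - 71442/1201 = 7100393085/1201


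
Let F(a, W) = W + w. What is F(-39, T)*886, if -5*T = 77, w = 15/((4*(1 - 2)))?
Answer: -169669/10 ≈ -16967.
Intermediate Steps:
w = -15/4 (w = 15/((4*(-1))) = 15/(-4) = 15*(-1/4) = -15/4 ≈ -3.7500)
T = -77/5 (T = -1/5*77 = -77/5 ≈ -15.400)
F(a, W) = -15/4 + W (F(a, W) = W - 15/4 = -15/4 + W)
F(-39, T)*886 = (-15/4 - 77/5)*886 = -383/20*886 = -169669/10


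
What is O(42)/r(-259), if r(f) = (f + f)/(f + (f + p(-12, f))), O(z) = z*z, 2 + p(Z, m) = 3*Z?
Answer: 70056/37 ≈ 1893.4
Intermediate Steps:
p(Z, m) = -2 + 3*Z
O(z) = z²
r(f) = 2*f/(-38 + 2*f) (r(f) = (f + f)/(f + (f + (-2 + 3*(-12)))) = (2*f)/(f + (f + (-2 - 36))) = (2*f)/(f + (f - 38)) = (2*f)/(f + (-38 + f)) = (2*f)/(-38 + 2*f) = 2*f/(-38 + 2*f))
O(42)/r(-259) = 42²/((-259/(-19 - 259))) = 1764/((-259/(-278))) = 1764/((-259*(-1/278))) = 1764/(259/278) = 1764*(278/259) = 70056/37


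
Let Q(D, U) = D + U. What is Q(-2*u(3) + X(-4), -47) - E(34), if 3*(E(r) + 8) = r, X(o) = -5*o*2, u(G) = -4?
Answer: -7/3 ≈ -2.3333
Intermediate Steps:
X(o) = -10*o
E(r) = -8 + r/3
Q(-2*u(3) + X(-4), -47) - E(34) = ((-2*(-4) - 10*(-4)) - 47) - (-8 + (⅓)*34) = ((8 + 40) - 47) - (-8 + 34/3) = (48 - 47) - 1*10/3 = 1 - 10/3 = -7/3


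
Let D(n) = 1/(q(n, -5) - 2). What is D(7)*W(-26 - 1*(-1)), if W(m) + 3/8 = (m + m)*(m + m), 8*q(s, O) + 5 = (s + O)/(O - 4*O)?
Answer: -299955/313 ≈ -958.32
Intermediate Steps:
q(s, O) = -5/8 - (O + s)/(24*O) (q(s, O) = -5/8 + ((s + O)/(O - 4*O))/8 = -5/8 + ((O + s)/((-3*O)))/8 = -5/8 + ((O + s)*(-1/(3*O)))/8 = -5/8 + (-(O + s)/(3*O))/8 = -5/8 - (O + s)/(24*O))
W(m) = -3/8 + 4*m**2 (W(m) = -3/8 + (m + m)*(m + m) = -3/8 + (2*m)*(2*m) = -3/8 + 4*m**2)
D(n) = 1/(-8/3 + n/120) (D(n) = 1/((1/24)*(-n - 16*(-5))/(-5) - 2) = 1/((1/24)*(-1/5)*(-n + 80) - 2) = 1/((1/24)*(-1/5)*(80 - n) - 2) = 1/((-2/3 + n/120) - 2) = 1/(-8/3 + n/120))
D(7)*W(-26 - 1*(-1)) = (120/(-320 + 7))*(-3/8 + 4*(-26 - 1*(-1))**2) = (120/(-313))*(-3/8 + 4*(-26 + 1)**2) = (120*(-1/313))*(-3/8 + 4*(-25)**2) = -120*(-3/8 + 4*625)/313 = -120*(-3/8 + 2500)/313 = -120/313*19997/8 = -299955/313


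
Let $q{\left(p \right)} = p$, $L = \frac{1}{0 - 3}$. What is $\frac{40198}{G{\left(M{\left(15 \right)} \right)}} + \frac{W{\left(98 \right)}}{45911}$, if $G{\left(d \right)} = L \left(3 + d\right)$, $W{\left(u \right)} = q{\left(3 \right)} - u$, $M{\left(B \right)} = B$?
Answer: $- \frac{922765474}{137733} \approx -6699.7$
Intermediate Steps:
$L = - \frac{1}{3}$ ($L = \frac{1}{-3} = - \frac{1}{3} \approx -0.33333$)
$W{\left(u \right)} = 3 - u$
$G{\left(d \right)} = -1 - \frac{d}{3}$ ($G{\left(d \right)} = - \frac{3 + d}{3} = -1 - \frac{d}{3}$)
$\frac{40198}{G{\left(M{\left(15 \right)} \right)}} + \frac{W{\left(98 \right)}}{45911} = \frac{40198}{-1 - 5} + \frac{3 - 98}{45911} = \frac{40198}{-1 - 5} + \left(3 - 98\right) \frac{1}{45911} = \frac{40198}{-6} - \frac{95}{45911} = 40198 \left(- \frac{1}{6}\right) - \frac{95}{45911} = - \frac{20099}{3} - \frac{95}{45911} = - \frac{922765474}{137733}$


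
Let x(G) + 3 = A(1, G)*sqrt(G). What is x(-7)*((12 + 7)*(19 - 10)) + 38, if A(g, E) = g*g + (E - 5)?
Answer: -475 - 1881*I*sqrt(7) ≈ -475.0 - 4976.7*I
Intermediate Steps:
A(g, E) = -5 + E + g**2 (A(g, E) = g**2 + (-5 + E) = -5 + E + g**2)
x(G) = -3 + sqrt(G)*(-4 + G) (x(G) = -3 + (-5 + G + 1**2)*sqrt(G) = -3 + (-5 + G + 1)*sqrt(G) = -3 + (-4 + G)*sqrt(G) = -3 + sqrt(G)*(-4 + G))
x(-7)*((12 + 7)*(19 - 10)) + 38 = (-3 + sqrt(-7)*(-4 - 7))*((12 + 7)*(19 - 10)) + 38 = (-3 + (I*sqrt(7))*(-11))*(19*9) + 38 = (-3 - 11*I*sqrt(7))*171 + 38 = (-513 - 1881*I*sqrt(7)) + 38 = -475 - 1881*I*sqrt(7)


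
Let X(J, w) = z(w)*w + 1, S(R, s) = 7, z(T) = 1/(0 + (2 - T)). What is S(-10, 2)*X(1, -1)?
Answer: 14/3 ≈ 4.6667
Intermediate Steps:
z(T) = 1/(2 - T)
X(J, w) = 1 - w/(-2 + w) (X(J, w) = (-1/(-2 + w))*w + 1 = -w/(-2 + w) + 1 = 1 - w/(-2 + w))
S(-10, 2)*X(1, -1) = 7*(-2/(-2 - 1)) = 7*(-2/(-3)) = 7*(-2*(-⅓)) = 7*(⅔) = 14/3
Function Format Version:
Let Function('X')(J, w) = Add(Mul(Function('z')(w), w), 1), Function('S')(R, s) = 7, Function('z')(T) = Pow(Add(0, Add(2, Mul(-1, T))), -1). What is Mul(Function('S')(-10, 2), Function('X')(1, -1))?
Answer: Rational(14, 3) ≈ 4.6667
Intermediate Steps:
Function('z')(T) = Pow(Add(2, Mul(-1, T)), -1)
Function('X')(J, w) = Add(1, Mul(-1, w, Pow(Add(-2, w), -1))) (Function('X')(J, w) = Add(Mul(Mul(-1, Pow(Add(-2, w), -1)), w), 1) = Add(Mul(-1, w, Pow(Add(-2, w), -1)), 1) = Add(1, Mul(-1, w, Pow(Add(-2, w), -1))))
Mul(Function('S')(-10, 2), Function('X')(1, -1)) = Mul(7, Mul(-2, Pow(Add(-2, -1), -1))) = Mul(7, Mul(-2, Pow(-3, -1))) = Mul(7, Mul(-2, Rational(-1, 3))) = Mul(7, Rational(2, 3)) = Rational(14, 3)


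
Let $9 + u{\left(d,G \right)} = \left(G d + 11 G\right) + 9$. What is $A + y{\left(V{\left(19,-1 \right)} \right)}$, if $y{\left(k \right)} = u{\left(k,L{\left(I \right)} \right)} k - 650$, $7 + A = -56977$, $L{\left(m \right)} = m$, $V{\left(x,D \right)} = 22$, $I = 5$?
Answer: $-54004$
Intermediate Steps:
$A = -56984$ ($A = -7 - 56977 = -56984$)
$u{\left(d,G \right)} = 11 G + G d$ ($u{\left(d,G \right)} = -9 + \left(\left(G d + 11 G\right) + 9\right) = -9 + \left(\left(11 G + G d\right) + 9\right) = -9 + \left(9 + 11 G + G d\right) = 11 G + G d$)
$y{\left(k \right)} = -650 + k \left(55 + 5 k\right)$ ($y{\left(k \right)} = 5 \left(11 + k\right) k - 650 = \left(55 + 5 k\right) k - 650 = k \left(55 + 5 k\right) - 650 = -650 + k \left(55 + 5 k\right)$)
$A + y{\left(V{\left(19,-1 \right)} \right)} = -56984 - \left(650 - 110 \left(11 + 22\right)\right) = -56984 - \left(650 - 3630\right) = -56984 + \left(-650 + 3630\right) = -56984 + 2980 = -54004$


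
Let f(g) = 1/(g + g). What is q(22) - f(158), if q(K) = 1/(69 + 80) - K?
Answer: -1035681/47084 ≈ -21.996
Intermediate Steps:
f(g) = 1/(2*g)
q(K) = 1/149 - K
q(22) - f(158) = (1/149 - 1*22) - 1/(2*158) = (1/149 - 22) - 1/(2*158) = -3277/149 - 1*1/316 = -3277/149 - 1/316 = -1035681/47084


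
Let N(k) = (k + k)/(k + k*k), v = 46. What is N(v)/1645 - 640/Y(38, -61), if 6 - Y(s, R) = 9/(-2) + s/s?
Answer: -98963162/1468985 ≈ -67.368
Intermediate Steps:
Y(s, R) = 19/2 (Y(s, R) = 6 - (9/(-2) + s/s) = 6 - (9*(-½) + 1) = 6 - (-9/2 + 1) = 6 - 1*(-7/2) = 6 + 7/2 = 19/2)
N(k) = 2*k/(k + k²) (N(k) = (2*k)/(k + k²) = 2*k/(k + k²))
N(v)/1645 - 640/Y(38, -61) = (2/(1 + 46))/1645 - 640/19/2 = (2/47)*(1/1645) - 640*2/19 = (2*(1/47))*(1/1645) - 1280/19 = (2/47)*(1/1645) - 1280/19 = 2/77315 - 1280/19 = -98963162/1468985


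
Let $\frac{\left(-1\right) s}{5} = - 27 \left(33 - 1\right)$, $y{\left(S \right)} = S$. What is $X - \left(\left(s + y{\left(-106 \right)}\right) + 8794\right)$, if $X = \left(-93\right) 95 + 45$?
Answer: $-21798$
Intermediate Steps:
$X = -8790$ ($X = -8835 + 45 = -8790$)
$s = 4320$ ($s = - 5 \left(- 27 \left(33 - 1\right)\right) = - 5 \left(\left(-27\right) 32\right) = \left(-5\right) \left(-864\right) = 4320$)
$X - \left(\left(s + y{\left(-106 \right)}\right) + 8794\right) = -8790 - \left(\left(4320 - 106\right) + 8794\right) = -8790 - \left(4214 + 8794\right) = -8790 - 13008 = -21798$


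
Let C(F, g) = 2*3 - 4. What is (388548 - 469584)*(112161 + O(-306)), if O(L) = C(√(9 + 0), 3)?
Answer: -9089240868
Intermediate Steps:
C(F, g) = 2 (C(F, g) = 6 - 4 = 2)
O(L) = 2
(388548 - 469584)*(112161 + O(-306)) = (388548 - 469584)*(112161 + 2) = -81036*112163 = -9089240868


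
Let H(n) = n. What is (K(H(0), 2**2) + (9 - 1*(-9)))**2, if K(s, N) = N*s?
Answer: 324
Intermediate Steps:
(K(H(0), 2**2) + (9 - 1*(-9)))**2 = (2**2*0 + (9 - 1*(-9)))**2 = (4*0 + (9 + 9))**2 = (0 + 18)**2 = 18**2 = 324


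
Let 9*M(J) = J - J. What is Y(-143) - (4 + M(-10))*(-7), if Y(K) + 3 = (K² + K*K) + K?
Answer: 40780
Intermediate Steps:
Y(K) = -3 + K + 2*K² (Y(K) = -3 + ((K² + K*K) + K) = -3 + ((K² + K²) + K) = -3 + (2*K² + K) = -3 + (K + 2*K²) = -3 + K + 2*K²)
M(J) = 0 (M(J) = (J - J)/9 = (⅑)*0 = 0)
Y(-143) - (4 + M(-10))*(-7) = (-3 - 143 + 2*(-143)²) - (4 + 0)*(-7) = (-3 - 143 + 2*20449) - 4*(-7) = (-3 - 143 + 40898) - 1*(-28) = 40752 + 28 = 40780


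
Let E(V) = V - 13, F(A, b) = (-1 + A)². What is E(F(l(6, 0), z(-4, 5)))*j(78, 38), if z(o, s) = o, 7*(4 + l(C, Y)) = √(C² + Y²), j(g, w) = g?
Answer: 15912/49 ≈ 324.73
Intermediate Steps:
l(C, Y) = -4 + √(C² + Y²)/7
E(V) = -13 + V
E(F(l(6, 0), z(-4, 5)))*j(78, 38) = (-13 + (-1 + (-4 + √(6² + 0²)/7))²)*78 = (-13 + (-1 + (-4 + √(36 + 0)/7))²)*78 = (-13 + (-1 + (-4 + √36/7))²)*78 = (-13 + (-1 + (-4 + (⅐)*6))²)*78 = (-13 + (-1 + (-4 + 6/7))²)*78 = (-13 + (-1 - 22/7)²)*78 = (-13 + (-29/7)²)*78 = (-13 + 841/49)*78 = (204/49)*78 = 15912/49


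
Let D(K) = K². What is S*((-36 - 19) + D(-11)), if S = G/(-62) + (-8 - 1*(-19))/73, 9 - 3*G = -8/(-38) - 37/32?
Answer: 8827907/1375904 ≈ 6.4161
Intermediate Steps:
G = 6047/1824 (G = 3 - (-8/(-38) - 37/32)/3 = 3 - (-8*(-1/38) - 37*1/32)/3 = 3 - (4/19 - 37/32)/3 = 3 - ⅓*(-575/608) = 3 + 575/1824 = 6047/1824 ≈ 3.3152)
S = 802537/8255424 (S = (6047/1824)/(-62) + (-8 - 1*(-19))/73 = (6047/1824)*(-1/62) + (-8 + 19)*(1/73) = -6047/113088 + 11*(1/73) = -6047/113088 + 11/73 = 802537/8255424 ≈ 0.097213)
S*((-36 - 19) + D(-11)) = 802537*((-36 - 19) + (-11)²)/8255424 = 802537*(-55 + 121)/8255424 = (802537/8255424)*66 = 8827907/1375904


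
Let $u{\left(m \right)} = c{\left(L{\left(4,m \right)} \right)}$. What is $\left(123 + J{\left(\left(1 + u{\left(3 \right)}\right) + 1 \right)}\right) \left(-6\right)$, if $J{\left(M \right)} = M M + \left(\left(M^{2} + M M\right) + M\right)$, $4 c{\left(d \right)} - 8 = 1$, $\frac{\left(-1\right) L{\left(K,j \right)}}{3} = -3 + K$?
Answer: $- \frac{8709}{8} \approx -1088.6$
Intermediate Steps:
$L{\left(K,j \right)} = 9 - 3 K$ ($L{\left(K,j \right)} = - 3 \left(-3 + K\right) = 9 - 3 K$)
$c{\left(d \right)} = \frac{9}{4}$ ($c{\left(d \right)} = 2 + \frac{1}{4} \cdot 1 = 2 + \frac{1}{4} = \frac{9}{4}$)
$u{\left(m \right)} = \frac{9}{4}$
$J{\left(M \right)} = M + 3 M^{2}$ ($J{\left(M \right)} = M^{2} + \left(\left(M^{2} + M^{2}\right) + M\right) = M^{2} + \left(2 M^{2} + M\right) = M^{2} + \left(M + 2 M^{2}\right) = M + 3 M^{2}$)
$\left(123 + J{\left(\left(1 + u{\left(3 \right)}\right) + 1 \right)}\right) \left(-6\right) = \left(123 + \left(\left(1 + \frac{9}{4}\right) + 1\right) \left(1 + 3 \left(\left(1 + \frac{9}{4}\right) + 1\right)\right)\right) \left(-6\right) = \left(123 + \left(\frac{13}{4} + 1\right) \left(1 + 3 \left(\frac{13}{4} + 1\right)\right)\right) \left(-6\right) = \left(123 + \frac{17 \left(1 + 3 \cdot \frac{17}{4}\right)}{4}\right) \left(-6\right) = \left(123 + \frac{17 \left(1 + \frac{51}{4}\right)}{4}\right) \left(-6\right) = \left(123 + \frac{17}{4} \cdot \frac{55}{4}\right) \left(-6\right) = \left(123 + \frac{935}{16}\right) \left(-6\right) = \frac{2903}{16} \left(-6\right) = - \frac{8709}{8}$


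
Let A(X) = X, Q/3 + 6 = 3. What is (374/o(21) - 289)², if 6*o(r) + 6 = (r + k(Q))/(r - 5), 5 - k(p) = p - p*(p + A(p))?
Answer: 45091225/10201 ≈ 4420.3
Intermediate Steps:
Q = -9 (Q = -18 + 3*3 = -18 + 9 = -9)
k(p) = 5 - p + 2*p² (k(p) = 5 - (p - p*(p + p)) = 5 - (p - p*2*p) = 5 - (p - 2*p²) = 5 + (-p + 2*p²) = 5 - p + 2*p²)
o(r) = -1 + (176 + r)/(6*(-5 + r)) (o(r) = -1 + ((r + (5 - 1*(-9) + 2*(-9)²))/(r - 5))/6 = -1 + ((r + (5 + 9 + 2*81))/(-5 + r))/6 = -1 + ((r + (5 + 9 + 162))/(-5 + r))/6 = -1 + ((r + 176)/(-5 + r))/6 = -1 + ((176 + r)/(-5 + r))/6 = -1 + (176 + r)/(6*(-5 + r)))
(374/o(21) - 289)² = (374/(((206 - 5*21)/(6*(-5 + 21)))) - 289)² = (374/(((⅙)*(206 - 105)/16)) - 289)² = (374/(((⅙)*(1/16)*101)) - 289)² = (374/(101/96) - 289)² = (374*(96/101) - 289)² = (35904/101 - 289)² = (6715/101)² = 45091225/10201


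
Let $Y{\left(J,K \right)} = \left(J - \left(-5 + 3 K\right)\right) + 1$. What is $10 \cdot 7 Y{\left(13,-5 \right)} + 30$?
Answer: $2410$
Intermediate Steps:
$Y{\left(J,K \right)} = 6 + J - 3 K$ ($Y{\left(J,K \right)} = \left(J - \left(-5 + 3 K\right)\right) + 1 = \left(5 + J - 3 K\right) + 1 = 6 + J - 3 K$)
$10 \cdot 7 Y{\left(13,-5 \right)} + 30 = 10 \cdot 7 \left(6 + 13 - -15\right) + 30 = 70 \left(6 + 13 + 15\right) + 30 = 70 \cdot 34 + 30 = 2380 + 30 = 2410$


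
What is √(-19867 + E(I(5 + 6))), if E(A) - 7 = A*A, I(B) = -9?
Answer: I*√19779 ≈ 140.64*I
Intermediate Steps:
E(A) = 7 + A² (E(A) = 7 + A*A = 7 + A²)
√(-19867 + E(I(5 + 6))) = √(-19867 + (7 + (-9)²)) = √(-19867 + (7 + 81)) = √(-19867 + 88) = √(-19779) = I*√19779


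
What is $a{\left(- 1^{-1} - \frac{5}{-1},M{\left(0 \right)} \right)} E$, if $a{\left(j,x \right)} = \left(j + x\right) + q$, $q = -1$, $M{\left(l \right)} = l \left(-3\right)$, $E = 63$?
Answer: $189$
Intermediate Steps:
$M{\left(l \right)} = - 3 l$
$a{\left(j,x \right)} = -1 + j + x$ ($a{\left(j,x \right)} = \left(j + x\right) - 1 = -1 + j + x$)
$a{\left(- 1^{-1} - \frac{5}{-1},M{\left(0 \right)} \right)} E = \left(-1 - \left(1 - 5\right) - 0\right) 63 = \left(-1 - -4 + 0\right) 63 = \left(-1 + \left(-1 + 5\right) + 0\right) 63 = \left(-1 + 4 + 0\right) 63 = 3 \cdot 63 = 189$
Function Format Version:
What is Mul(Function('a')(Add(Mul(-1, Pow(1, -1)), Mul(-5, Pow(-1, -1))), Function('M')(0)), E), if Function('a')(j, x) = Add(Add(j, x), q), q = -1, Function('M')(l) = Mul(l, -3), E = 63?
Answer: 189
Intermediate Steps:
Function('M')(l) = Mul(-3, l)
Function('a')(j, x) = Add(-1, j, x) (Function('a')(j, x) = Add(Add(j, x), -1) = Add(-1, j, x))
Mul(Function('a')(Add(Mul(-1, Pow(1, -1)), Mul(-5, Pow(-1, -1))), Function('M')(0)), E) = Mul(Add(-1, Add(Mul(-1, Pow(1, -1)), Mul(-5, Pow(-1, -1))), Mul(-3, 0)), 63) = Mul(Add(-1, Add(Mul(-1, 1), Mul(-5, -1)), 0), 63) = Mul(Add(-1, Add(-1, 5), 0), 63) = Mul(Add(-1, 4, 0), 63) = Mul(3, 63) = 189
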